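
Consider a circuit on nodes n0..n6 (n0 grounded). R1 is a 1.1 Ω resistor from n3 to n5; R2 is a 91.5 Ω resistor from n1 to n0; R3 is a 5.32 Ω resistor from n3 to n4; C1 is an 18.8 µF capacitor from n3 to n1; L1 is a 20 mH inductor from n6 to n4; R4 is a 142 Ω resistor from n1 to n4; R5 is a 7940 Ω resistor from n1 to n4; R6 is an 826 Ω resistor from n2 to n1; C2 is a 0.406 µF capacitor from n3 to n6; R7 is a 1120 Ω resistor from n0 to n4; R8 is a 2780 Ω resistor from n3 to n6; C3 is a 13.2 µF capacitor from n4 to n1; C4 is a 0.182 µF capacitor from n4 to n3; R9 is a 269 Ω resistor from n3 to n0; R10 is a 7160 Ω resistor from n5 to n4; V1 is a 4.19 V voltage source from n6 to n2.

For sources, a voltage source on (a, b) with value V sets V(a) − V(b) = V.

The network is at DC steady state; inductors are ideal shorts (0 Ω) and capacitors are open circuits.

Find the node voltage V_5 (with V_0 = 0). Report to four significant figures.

0.3034 V

MNA unknowns: 6 node voltages V₁..V_6 plus 2 source currents (L1, V1)
R1: Y=0.9091 on G[3,5]
R2: Y=0.01093 on G[1,0]
R3: Y=0.1880 on G[3,4]
C1: Y=0.000 on G[3,1]
L1: row V6−V4=0, i_L1 at 6,4
R4: Y=0.007042 on G[1,4]
R5: Y=0.0001259 on G[1,4]
R6: Y=0.001211 on G[2,1]
C2: Y=0.000 on G[3,6]
R7: Y=0.0008929 on G[0,4]
R8: Y=0.0003597 on G[3,6]
C3: Y=0.000 on G[4,1]
C4: Y=0.000 on G[4,3]
R9: Y=0.003717 on G[3,0]
R10: Y=0.0001397 on G[5,4]
V1: row V6−V2=4.19, i_V1 at 6,2
solve → V1=-0.1285, V2=-3.881, V3=0.3034, V4=0.3094, V5=0.3034, V6=0.3094
aux → i_L1=0.004540, i_V1=-0.004543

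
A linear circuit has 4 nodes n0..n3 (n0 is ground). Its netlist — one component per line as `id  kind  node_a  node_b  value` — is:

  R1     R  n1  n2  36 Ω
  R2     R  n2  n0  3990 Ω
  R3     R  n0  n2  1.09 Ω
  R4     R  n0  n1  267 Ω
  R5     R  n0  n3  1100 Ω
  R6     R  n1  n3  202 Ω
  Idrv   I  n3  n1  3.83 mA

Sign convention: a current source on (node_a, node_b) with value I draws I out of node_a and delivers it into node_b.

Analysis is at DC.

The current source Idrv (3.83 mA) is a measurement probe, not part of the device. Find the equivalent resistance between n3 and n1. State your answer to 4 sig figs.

MNA unknowns: 3 node voltages V₁..V_3
R1: Y=0.02778 on G[1,2]
R2: Y=0.0002506 on G[2,0]
R3: Y=0.9174 on G[0,2]
R4: Y=0.003745 on G[0,1]
R5: Y=0.0009091 on G[0,3]
R6: Y=0.004950 on G[1,3]
Idrv: z[3]−=0.00383, z[1]+=0.00383
solve → V1=0.01888, V2=0.0005547, V3=-0.6377

R_eq = 171.4 Ω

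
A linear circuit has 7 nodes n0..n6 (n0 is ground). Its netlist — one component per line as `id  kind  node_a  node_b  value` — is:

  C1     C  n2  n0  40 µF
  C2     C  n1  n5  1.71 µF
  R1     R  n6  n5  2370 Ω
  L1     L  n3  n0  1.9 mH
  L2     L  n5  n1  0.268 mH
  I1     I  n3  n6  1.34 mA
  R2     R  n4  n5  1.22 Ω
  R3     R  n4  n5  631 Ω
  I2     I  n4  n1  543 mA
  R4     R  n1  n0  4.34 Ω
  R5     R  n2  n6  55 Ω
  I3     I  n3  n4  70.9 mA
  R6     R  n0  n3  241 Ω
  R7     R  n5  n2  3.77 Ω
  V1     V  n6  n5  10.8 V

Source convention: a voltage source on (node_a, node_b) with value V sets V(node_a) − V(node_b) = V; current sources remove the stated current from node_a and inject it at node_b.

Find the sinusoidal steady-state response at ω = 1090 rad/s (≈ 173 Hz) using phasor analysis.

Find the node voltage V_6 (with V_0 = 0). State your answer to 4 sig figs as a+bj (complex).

11.04-0.3071j V

MNA unknowns: 6 node voltages V₁..V_6 plus 1 source current (V1)
C1: Y=0.000+0.04360j on G[2,0]
C2: Y=0.000+0.001864j on G[1,5]
R1: Y=0.0004219+0.000j on G[6,5]
L1: Y=0.000-0.4829j on G[3,0]
L2: Y=0.000-3.423j on G[5,1]
I1: z[3]−=0.00134, z[6]+=0.00134
R2: Y=0.8197+0.000j on G[4,5]
R3: Y=0.001585+0.000j on G[4,5]
I2: z[4]−=0.543, z[1]+=0.543
R4: Y=0.2304+0.000j on G[1,0]
R5: Y=0.01818+0.000j on G[2,6]
I3: z[3]−=0.0709, z[4]+=0.0709
R6: Y=0.004149+0.000j on G[0,3]
R7: Y=0.2653+0.000j on G[5,2]
V1: row V6−V5=10.8, i_V1 at 6,5
solve → V1=0.2302-0.1639j, V2=0.8663-0.4404j, V3=-0.001286-0.1496j, V4=-0.3336-0.3071j, V5=0.2412-0.3071j, V6=11.04-0.3071j
aux → i_V1=-0.1882-0.002423j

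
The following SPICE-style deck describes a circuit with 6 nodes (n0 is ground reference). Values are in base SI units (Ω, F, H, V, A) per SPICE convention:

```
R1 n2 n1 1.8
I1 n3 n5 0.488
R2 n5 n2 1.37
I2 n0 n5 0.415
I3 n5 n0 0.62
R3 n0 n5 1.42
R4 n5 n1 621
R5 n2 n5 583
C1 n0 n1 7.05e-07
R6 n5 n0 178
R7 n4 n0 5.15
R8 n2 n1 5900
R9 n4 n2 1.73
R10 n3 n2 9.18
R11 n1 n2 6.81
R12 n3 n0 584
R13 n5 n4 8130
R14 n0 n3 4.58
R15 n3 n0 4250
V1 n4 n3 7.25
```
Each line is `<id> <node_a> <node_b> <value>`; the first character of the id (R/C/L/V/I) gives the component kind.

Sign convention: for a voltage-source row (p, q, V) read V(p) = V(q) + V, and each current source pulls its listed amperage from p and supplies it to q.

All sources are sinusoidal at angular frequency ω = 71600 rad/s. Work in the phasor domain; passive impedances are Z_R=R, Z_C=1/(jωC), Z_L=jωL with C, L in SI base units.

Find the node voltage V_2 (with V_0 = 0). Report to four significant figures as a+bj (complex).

Apply KCL at each of the 5 non-ground nodes and solve the resulting linear system.
Node n1: branches {R1, R4, C1, R8, R11} → V_1 = 0.8490-0.1299j
Node n2: branches {R1, R2, R5, R8, R9, R10, R11} → V_2 = 0.8588-0.06914j
Node n3: branches {I1, R10, R12, R14, R15, V1} → V_3 = -4.991-0.04312j
Node n4: branches {R7, R9, R13, V1} → V_4 = 2.259-0.04312j
Node n5: branches {I1, R2, I2, I3, R3, R4, R5, R6, R13} → V_5 = 0.6326-0.03520j
Source currents: i(V1)=-1.249-0.006665j

0.8588-0.06914j V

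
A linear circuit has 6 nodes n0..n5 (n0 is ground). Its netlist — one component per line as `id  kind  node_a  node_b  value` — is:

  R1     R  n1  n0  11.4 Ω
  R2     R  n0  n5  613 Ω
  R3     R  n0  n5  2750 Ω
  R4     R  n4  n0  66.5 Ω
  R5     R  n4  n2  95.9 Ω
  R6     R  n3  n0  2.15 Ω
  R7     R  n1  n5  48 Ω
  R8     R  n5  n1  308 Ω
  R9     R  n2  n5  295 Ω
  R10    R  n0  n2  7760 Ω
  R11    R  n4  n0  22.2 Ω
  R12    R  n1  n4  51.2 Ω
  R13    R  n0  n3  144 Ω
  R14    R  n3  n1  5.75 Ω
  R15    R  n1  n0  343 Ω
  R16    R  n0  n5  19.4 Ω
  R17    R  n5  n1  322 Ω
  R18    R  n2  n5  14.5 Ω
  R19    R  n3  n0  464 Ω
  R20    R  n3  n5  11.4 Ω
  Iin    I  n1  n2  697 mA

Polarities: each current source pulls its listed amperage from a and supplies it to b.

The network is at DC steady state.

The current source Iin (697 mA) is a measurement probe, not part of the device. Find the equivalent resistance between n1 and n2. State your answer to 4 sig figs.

R_eq = 18.95 Ω

Element admittances at DC:
  Y(R1) = 0.08772 S between n1,n0
  Y(R2) = 0.001631 S between n0,n5
  Y(R3) = 0.0003636 S between n0,n5
  Y(R4) = 0.01504 S between n4,n0
  Y(R5) = 0.01043 S between n4,n2
  Y(R6) = 0.4651 S between n3,n0
  Y(R7) = 0.02083 S between n1,n5
  Y(R8) = 0.003247 S between n5,n1
  Y(R9) = 0.003390 S between n2,n5
  Y(R10) = 0.0001289 S between n0,n2
  Y(R11) = 0.04505 S between n4,n0
  Y(R12) = 0.01953 S between n1,n4
  Y(R13) = 0.006944 S between n0,n3
  Y(R14) = 0.1739 S between n3,n1
  Y(R15) = 0.002915 S between n1,n0
  Y(R16) = 0.05155 S between n0,n5
  Y(R17) = 0.003106 S between n5,n1
  Y(R18) = 0.06897 S between n2,n5
  Y(R19) = 0.002155 S between n3,n0
  Y(R20) = 0.08772 S between n3,n5
  Iin: injects 0.697 A into n2 (from n1)
Assemble and solve the 5×5 MNA system:
  V(n1)=-1.963  V(n2)=11.24  V(n3)=-0.09157  V(n4)=0.8762  V(n5)=3.123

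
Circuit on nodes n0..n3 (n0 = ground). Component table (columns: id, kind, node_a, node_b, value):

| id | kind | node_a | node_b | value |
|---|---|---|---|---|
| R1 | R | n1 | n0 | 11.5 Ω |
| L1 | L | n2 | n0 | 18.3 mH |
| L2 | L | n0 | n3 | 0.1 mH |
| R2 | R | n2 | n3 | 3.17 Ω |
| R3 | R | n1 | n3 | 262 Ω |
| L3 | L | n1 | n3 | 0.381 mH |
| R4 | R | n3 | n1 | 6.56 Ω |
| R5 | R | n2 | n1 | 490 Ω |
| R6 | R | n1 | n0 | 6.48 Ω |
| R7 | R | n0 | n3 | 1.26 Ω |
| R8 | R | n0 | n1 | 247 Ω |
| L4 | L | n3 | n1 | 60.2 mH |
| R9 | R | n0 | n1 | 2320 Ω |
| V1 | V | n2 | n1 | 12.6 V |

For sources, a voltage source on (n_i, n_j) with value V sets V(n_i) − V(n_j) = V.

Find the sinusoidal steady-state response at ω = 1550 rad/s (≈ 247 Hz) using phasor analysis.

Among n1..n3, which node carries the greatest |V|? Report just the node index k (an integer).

2

Apply KCL at each of the 3 non-ground nodes and solve the resulting linear system.
Node n1: branches {R1, R3, L3, R4, R5, R6, R8, L4, R9, V1} → V_1 = -1.130-1.786j
Node n2: branches {L1, R2, R5, V1} → V_2 = 11.47-1.786j
Node n3: branches {L2, R2, R3, L3, R4, R7, L4} → V_3 = -0.1223+0.06786j
Source currents: i(V1)=-3.620+0.9891j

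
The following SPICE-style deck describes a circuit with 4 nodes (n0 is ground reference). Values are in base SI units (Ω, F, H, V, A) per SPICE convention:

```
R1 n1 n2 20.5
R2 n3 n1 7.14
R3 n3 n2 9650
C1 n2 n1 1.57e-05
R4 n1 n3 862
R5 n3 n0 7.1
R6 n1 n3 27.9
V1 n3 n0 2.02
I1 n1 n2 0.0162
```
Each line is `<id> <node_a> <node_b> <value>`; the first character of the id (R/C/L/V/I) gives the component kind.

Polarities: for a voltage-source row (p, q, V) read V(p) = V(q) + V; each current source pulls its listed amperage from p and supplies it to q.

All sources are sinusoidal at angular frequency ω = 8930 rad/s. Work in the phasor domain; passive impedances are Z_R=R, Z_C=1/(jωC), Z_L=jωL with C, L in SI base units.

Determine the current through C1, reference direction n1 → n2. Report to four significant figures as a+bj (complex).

-0.01444-0.005036j A

Apply KCL at each of the 3 non-ground nodes and solve the resulting linear system.
Node n1: branches {R1, R2, C1, R4, R6, I1} → V_1 = 2.020+6.026e-05j
Node n2: branches {R1, R3, C1, I1} → V_2 = 2.056-0.1030j
Node n3: branches {R2, R3, R4, R5, R6, V1} → V_3 = 2.020+0.000j
Source currents: i(V1)=-0.2845+0.000j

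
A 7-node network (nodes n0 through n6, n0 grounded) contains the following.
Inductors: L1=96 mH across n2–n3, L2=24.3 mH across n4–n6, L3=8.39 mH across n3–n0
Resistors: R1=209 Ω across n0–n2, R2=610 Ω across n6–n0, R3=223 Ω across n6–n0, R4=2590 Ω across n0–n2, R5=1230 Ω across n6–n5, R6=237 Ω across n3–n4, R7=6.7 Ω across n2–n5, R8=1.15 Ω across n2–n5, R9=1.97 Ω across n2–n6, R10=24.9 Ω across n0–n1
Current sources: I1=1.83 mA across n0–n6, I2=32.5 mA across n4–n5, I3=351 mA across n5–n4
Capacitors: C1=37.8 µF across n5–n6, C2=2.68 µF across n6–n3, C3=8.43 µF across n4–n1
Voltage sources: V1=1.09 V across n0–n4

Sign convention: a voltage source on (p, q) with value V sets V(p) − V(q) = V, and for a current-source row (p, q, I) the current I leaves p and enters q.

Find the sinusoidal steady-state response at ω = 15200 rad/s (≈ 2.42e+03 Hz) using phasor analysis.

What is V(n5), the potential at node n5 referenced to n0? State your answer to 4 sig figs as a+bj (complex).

-12.90-7.927j V

Element admittances at ω=15200 rad/s:
  Y(L1) = 0.000-0.0006853j S between n2,n3
  Y(R1) = 0.004785+0.000j S between n0,n2
  I1: injects 0.00183 A into n6 (from n0)
  Y(R2) = 0.001639+0.000j S between n6,n0
  Y(L2) = 0.000-0.002707j S between n4,n6
  I2: injects 0.0325 A into n5 (from n4)
  Y(C1) = 0.000+0.5746j S between n5,n6
  Y(R3) = 0.004484+0.000j S between n6,n0
  Y(R4) = 0.0003861+0.000j S between n0,n2
  Y(R5) = 0.0008130+0.000j S between n6,n5
  I3: injects 0.351 A into n4 (from n5)
  Y(R6) = 0.004219+0.000j S between n3,n4
  Y(R7) = 0.1493+0.000j S between n2,n5
  Y(L3) = 0.000-0.007841j S between n3,n0
  Y(R8) = 0.8696+0.000j S between n2,n5
  Y(C2) = 0.000+0.04074j S between n6,n3
  Y(C3) = 0.000+0.1281j S between n4,n1
  Y(R9) = 0.5076+0.000j S between n2,n6
  Y(R10) = 0.04016+0.000j S between n0,n1
  V1: constraint V(n0)−V(n4) = 1.09
Assemble and solve the 7×7 MNA system:
  V(n1)=-0.9925-0.3111j  V(n2)=-12.80-8.025j  V(n3)=-14.25-12.06j  V(n4)=-1.090+0.000j  V(n5)=-12.90-7.927j  V(n6)=-12.73-8.305j
  i(V1)=-0.2804+0.006867j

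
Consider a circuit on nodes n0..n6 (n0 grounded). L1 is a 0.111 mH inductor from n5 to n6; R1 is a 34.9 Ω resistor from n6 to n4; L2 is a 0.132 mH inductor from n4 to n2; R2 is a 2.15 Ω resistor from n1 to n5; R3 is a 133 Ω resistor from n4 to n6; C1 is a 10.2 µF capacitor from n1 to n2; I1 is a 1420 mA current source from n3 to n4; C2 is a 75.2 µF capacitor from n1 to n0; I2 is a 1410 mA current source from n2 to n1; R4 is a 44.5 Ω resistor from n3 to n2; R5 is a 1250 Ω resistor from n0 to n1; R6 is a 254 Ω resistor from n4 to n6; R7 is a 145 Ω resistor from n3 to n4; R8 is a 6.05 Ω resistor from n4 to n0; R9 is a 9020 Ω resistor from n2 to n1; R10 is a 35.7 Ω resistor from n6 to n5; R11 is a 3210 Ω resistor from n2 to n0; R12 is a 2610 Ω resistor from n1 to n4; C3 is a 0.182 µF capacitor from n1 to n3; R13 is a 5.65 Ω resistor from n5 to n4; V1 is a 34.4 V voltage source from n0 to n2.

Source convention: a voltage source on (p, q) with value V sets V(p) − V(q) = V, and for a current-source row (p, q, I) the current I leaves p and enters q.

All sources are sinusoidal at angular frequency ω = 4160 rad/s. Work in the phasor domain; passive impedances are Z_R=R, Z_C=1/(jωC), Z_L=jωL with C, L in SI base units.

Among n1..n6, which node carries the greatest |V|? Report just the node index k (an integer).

MNA unknowns: 6 node voltages V₁..V_6 plus 1 source current (V1)
L1: Y=0.000-2.166j on G[5,6]
R1: Y=0.02865+0.000j on G[6,4]
L2: Y=0.000-1.821j on G[4,2]
R2: Y=0.4651+0.000j on G[1,5]
R3: Y=0.007519+0.000j on G[4,6]
C1: Y=0.000+0.04243j on G[1,2]
I1: z[3]−=1.42, z[4]+=1.42
C2: Y=0.000+0.3128j on G[1,0]
I2: z[2]−=1.41, z[1]+=1.41
R4: Y=0.02247+0.000j on G[3,2]
R5: Y=0.0008000+0.000j on G[0,1]
R6: Y=0.003937+0.000j on G[4,6]
R7: Y=0.006897+0.000j on G[3,4]
R8: Y=0.1653+0.000j on G[4,0]
R9: Y=0.0001109+0.000j on G[2,1]
R10: Y=0.02801+0.000j on G[6,5]
R11: Y=0.0003115+0.000j on G[2,0]
R12: Y=0.0003831+0.000j on G[1,4]
C3: Y=0.000+0.0007571j on G[1,3]
R13: Y=0.1770+0.000j on G[5,4]
V1: row V0−V2=34.4, i_V1 at 0,2
solve → V1=-5.123+8.084j, V2=-34.40+0.000j, V3=-82.78+3.419j, V4=-34.00+6.035j, V5=-14.31+7.453j, V6=-14.30+7.088j
aux → i_V1=-8.164-0.5985j

3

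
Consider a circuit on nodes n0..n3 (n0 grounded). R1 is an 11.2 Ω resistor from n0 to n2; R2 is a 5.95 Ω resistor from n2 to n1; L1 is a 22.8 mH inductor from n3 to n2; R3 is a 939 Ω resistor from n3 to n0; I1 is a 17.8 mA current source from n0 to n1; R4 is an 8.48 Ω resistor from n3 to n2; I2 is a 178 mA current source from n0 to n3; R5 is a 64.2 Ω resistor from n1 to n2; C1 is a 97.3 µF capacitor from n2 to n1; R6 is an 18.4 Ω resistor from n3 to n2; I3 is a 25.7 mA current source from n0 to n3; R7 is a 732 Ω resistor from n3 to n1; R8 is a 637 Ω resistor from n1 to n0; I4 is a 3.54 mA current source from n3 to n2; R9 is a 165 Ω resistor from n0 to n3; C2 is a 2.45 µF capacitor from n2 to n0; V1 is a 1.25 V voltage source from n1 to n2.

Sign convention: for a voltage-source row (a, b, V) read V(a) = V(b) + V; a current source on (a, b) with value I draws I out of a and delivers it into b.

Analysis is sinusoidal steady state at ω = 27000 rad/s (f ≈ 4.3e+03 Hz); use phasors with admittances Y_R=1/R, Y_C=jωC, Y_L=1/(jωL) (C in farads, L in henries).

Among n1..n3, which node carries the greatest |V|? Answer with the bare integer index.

Element admittances at ω=27000 rad/s:
  Y(R1) = 0.08929+0.000j S between n0,n2
  Y(R2) = 0.1681+0.000j S between n2,n1
  Y(L1) = 0.000-0.001624j S between n3,n2
  Y(R3) = 0.001065+0.000j S between n3,n0
  I1: injects 0.0178 A into n1 (from n0)
  Y(R4) = 0.1179+0.000j S between n3,n2
  I2: injects 0.178 A into n3 (from n0)
  Y(R5) = 0.01558+0.000j S between n1,n2
  Y(C1) = 0.000+2.627j S between n2,n1
  Y(R6) = 0.05435+0.000j S between n3,n2
  I3: injects 0.0257 A into n3 (from n0)
  Y(R7) = 0.001366+0.000j S between n3,n1
  Y(R8) = 0.001570+0.000j S between n1,n0
  I4: injects 0.00354 A into n2 (from n3)
  Y(R9) = 0.006061+0.000j S between n0,n3
  Y(C2) = 0.000+0.06615j S between n2,n0
  V1: constraint V(n1)−V(n2) = 1.25
Assemble and solve the 4×4 MNA system:
  V(n1)=2.735-1.006j  V(n2)=1.485-1.006j  V(n3)=2.542-0.9567j
  i(V1)=-0.2163-3.282j

1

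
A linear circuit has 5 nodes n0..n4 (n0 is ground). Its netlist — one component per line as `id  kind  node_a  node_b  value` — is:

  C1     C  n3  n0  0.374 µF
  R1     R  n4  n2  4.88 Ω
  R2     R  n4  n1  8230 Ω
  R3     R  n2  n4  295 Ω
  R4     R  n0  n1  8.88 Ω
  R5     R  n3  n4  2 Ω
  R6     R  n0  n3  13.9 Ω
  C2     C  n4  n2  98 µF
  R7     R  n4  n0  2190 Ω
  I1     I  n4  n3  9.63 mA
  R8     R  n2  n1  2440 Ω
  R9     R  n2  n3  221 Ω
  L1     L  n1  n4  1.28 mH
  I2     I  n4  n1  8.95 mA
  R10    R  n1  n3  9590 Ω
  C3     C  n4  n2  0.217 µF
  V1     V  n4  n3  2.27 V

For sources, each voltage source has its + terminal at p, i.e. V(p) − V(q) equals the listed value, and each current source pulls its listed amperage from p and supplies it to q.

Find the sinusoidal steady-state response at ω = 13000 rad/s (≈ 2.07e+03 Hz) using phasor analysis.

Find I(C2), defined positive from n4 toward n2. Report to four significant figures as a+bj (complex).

Element admittances at ω=13000 rad/s:
  Y(C1) = 0.000+0.004862j S between n3,n0
  Y(R1) = 0.2049+0.000j S between n4,n2
  Y(R2) = 0.0001215+0.000j S between n4,n1
  Y(R3) = 0.003390+0.000j S between n2,n4
  Y(R4) = 0.1126+0.000j S between n0,n1
  Y(R5) = 0.5000+0.000j S between n3,n4
  Y(R6) = 0.07194+0.000j S between n0,n3
  Y(C2) = 0.000+1.274j S between n4,n2
  Y(R7) = 0.0004566+0.000j S between n4,n0
  I1: injects 0.00963 A into n3 (from n4)
  Y(R8) = 0.0004098+0.000j S between n2,n1
  Y(R9) = 0.004525+0.000j S between n2,n3
  Y(L1) = 0.000-0.06010j S between n1,n4
  I2: injects 0.00895 A into n1 (from n4)
  Y(R10) = 0.0001043+0.000j S between n1,n3
  Y(C3) = 0.000+0.002821j S between n4,n2
  V1: constraint V(n4)−V(n3) = 2.27
Assemble and solve the 5×5 MNA system:
  V(n1)=0.6225-0.3721j  V(n2)=1.329+0.6499j  V(n3)=-0.9395+0.6419j  V(n4)=1.331+0.6419j
  i(V1)=-1.226+0.04168j

0.01019+0.002116j A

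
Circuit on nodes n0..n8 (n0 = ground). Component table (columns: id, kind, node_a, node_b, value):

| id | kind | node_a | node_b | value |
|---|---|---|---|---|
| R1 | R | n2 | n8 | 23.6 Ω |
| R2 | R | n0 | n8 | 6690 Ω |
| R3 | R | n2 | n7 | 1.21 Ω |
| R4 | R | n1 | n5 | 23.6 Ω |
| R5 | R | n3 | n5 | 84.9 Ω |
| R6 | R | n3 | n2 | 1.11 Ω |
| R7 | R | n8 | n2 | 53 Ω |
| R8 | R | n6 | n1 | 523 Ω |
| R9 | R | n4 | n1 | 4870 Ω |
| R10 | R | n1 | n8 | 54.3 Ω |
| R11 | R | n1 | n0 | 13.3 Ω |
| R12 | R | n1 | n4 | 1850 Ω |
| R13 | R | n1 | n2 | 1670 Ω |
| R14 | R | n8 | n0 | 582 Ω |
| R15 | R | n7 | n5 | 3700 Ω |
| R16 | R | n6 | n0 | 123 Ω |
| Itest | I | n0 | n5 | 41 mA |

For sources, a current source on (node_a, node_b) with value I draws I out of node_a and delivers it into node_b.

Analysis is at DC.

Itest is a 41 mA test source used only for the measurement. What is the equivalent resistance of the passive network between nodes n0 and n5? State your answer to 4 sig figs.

R_eq = 32.77 Ω

MNA unknowns: 8 node voltages V₁..V_8
R1: Y=0.04237 on G[2,8]
R2: Y=0.0001495 on G[0,8]
R3: Y=0.8264 on G[2,7]
R4: Y=0.04237 on G[1,5]
R5: Y=0.01178 on G[3,5]
R6: Y=0.9009 on G[3,2]
R7: Y=0.01887 on G[8,2]
R8: Y=0.001912 on G[6,1]
R9: Y=0.0002053 on G[4,1]
R10: Y=0.01842 on G[1,8]
R11: Y=0.07519 on G[1,0]
R12: Y=0.0005405 on G[1,4]
R13: Y=0.0005988 on G[1,2]
R14: Y=0.001718 on G[8,0]
R15: Y=0.0002703 on G[7,5]
R16: Y=0.008130 on G[6,0]
Itest: z[0]−=0.041, z[5]+=0.041
solve → V1=0.5160, V2=0.8449, V3=0.8514, V4=0.5160, V5=1.344, V6=0.09825, V7=0.8451, V8=0.7513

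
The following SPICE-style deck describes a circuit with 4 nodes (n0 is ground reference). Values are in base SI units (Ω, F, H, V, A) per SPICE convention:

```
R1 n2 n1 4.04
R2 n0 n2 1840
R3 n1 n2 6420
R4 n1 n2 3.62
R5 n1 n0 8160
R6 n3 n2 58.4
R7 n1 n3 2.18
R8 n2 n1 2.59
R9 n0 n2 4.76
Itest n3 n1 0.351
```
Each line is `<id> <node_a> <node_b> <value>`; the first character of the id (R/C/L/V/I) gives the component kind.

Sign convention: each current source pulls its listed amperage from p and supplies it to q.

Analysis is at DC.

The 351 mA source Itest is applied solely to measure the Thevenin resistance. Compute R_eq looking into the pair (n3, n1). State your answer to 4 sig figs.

R_eq = 2.103 Ω

MNA unknowns: 3 node voltages V₁..V_3
R1: Y=0.2475 on G[2,1]
R2: Y=0.0005435 on G[0,2]
R3: Y=0.0001558 on G[1,2]
R4: Y=0.2762 on G[1,2]
R5: Y=0.0001225 on G[1,0]
R6: Y=0.01712 on G[3,2]
R7: Y=0.4587 on G[1,3]
R8: Y=0.3861 on G[2,1]
R9: Y=0.2101 on G[0,2]
Itest: z[3]−=0.351, z[1]+=0.351
solve → V1=0.01362, V2=-7.926e-06, V3=-0.7245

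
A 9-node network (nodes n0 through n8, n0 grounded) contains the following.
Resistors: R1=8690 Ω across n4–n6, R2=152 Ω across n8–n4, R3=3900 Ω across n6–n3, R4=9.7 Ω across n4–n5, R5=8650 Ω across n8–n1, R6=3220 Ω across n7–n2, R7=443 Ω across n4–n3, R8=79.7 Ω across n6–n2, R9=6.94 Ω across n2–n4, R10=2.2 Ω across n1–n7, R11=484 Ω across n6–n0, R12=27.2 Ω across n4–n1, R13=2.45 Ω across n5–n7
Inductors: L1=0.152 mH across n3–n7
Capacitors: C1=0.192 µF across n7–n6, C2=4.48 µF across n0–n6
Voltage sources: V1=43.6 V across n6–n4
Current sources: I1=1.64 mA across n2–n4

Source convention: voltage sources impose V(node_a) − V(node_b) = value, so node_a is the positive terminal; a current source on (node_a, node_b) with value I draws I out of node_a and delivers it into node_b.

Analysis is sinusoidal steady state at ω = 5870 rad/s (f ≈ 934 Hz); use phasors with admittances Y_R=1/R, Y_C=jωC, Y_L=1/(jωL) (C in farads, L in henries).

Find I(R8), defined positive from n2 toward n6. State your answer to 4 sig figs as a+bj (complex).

MNA unknowns: 8 node voltages V₁..V_8 plus 1 source current (V1)
R1: Y=0.0001151+0.000j on G[4,6]
R2: Y=0.006579+0.000j on G[8,4]
L1: Y=0.000-1.121j on G[3,7]
R3: Y=0.0002564+0.000j on G[6,3]
R4: Y=0.1031+0.000j on G[4,5]
C1: Y=0.000+0.001127j on G[7,6]
R5: Y=0.0001156+0.000j on G[8,1]
R6: Y=0.0003106+0.000j on G[7,2]
R7: Y=0.002257+0.000j on G[4,3]
R8: Y=0.01255+0.000j on G[6,2]
R9: Y=0.1441+0.000j on G[2,4]
C2: Y=0.000+0.02630j on G[0,6]
R10: Y=0.4545+0.000j on G[1,7]
R11: Y=0.002066+0.000j on G[6,0]
R12: Y=0.03676+0.000j on G[4,1]
R13: Y=0.4082+0.000j on G[5,7]
V1: row V6−V4=43.6, i_V1 at 6,4
I1: z[2]−=0.00164, z[4]+=0.00164
solve → V1=-43.50+0.3801j, V2=-40.12+0.0008130j, V3=-43.49+0.4206j, V4=-43.60+0.000j, V5=-43.51+0.3280j, V6=0.000+0.000j, V7=-43.49+0.4109j, V8=-43.60+0.006563j
aux → i_V1=-0.5201-0.04890j

-0.5034+1.020e-05j A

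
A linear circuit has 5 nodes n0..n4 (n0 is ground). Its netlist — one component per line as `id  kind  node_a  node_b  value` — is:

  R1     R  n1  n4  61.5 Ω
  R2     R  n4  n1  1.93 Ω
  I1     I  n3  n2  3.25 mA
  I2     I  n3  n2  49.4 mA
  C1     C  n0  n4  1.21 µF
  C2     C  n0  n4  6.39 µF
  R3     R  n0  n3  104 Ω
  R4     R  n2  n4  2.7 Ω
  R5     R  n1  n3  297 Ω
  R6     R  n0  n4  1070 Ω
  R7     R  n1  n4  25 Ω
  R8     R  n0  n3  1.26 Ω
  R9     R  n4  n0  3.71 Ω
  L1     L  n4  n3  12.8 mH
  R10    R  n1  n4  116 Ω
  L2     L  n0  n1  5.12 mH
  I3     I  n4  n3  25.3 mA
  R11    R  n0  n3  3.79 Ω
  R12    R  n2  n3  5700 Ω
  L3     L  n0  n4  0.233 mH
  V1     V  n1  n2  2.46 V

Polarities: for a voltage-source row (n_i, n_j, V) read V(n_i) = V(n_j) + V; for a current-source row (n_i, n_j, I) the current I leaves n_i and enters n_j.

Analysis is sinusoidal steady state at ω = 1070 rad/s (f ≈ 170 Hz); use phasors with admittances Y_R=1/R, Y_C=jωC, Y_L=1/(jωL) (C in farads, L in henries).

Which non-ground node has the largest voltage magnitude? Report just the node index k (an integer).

2

MNA unknowns: 4 node voltages V₁..V_4 plus 1 source current (V1)
R1: Y=0.01626+0.000j on G[1,4]
R2: Y=0.5181+0.000j on G[4,1]
I1: z[3]−=0.00325, z[2]+=0.00325
I2: z[3]−=0.0494, z[2]+=0.0494
C1: Y=0.000+0.001295j on G[0,4]
C2: Y=0.000+0.006837j on G[0,4]
R3: Y=0.009615+0.000j on G[0,3]
R4: Y=0.3704+0.000j on G[2,4]
R5: Y=0.003367+0.000j on G[1,3]
R6: Y=0.0009346+0.000j on G[0,4]
R7: Y=0.04000+0.000j on G[1,4]
R8: Y=0.7937+0.000j on G[0,3]
R9: Y=0.2695+0.000j on G[4,0]
L1: Y=0.000-0.07301j on G[4,3]
R10: Y=0.008621+0.000j on G[1,4]
L2: Y=0.000-0.1825j on G[0,1]
I3: z[4]−=0.0253, z[3]+=0.0253
R11: Y=0.2639+0.000j on G[0,3]
R12: Y=0.0001754+0.000j on G[2,3]
L3: Y=0.000-4.011j on G[0,4]
V1: row V1−V2=2.46, i_V1 at 1,2
solve → V1=0.9317+0.1785j, V2=-1.528+0.1785j, V3=-0.02294+0.001886j, V4=-0.04193+0.0008072j
aux → i_V1=-0.6034+0.06585j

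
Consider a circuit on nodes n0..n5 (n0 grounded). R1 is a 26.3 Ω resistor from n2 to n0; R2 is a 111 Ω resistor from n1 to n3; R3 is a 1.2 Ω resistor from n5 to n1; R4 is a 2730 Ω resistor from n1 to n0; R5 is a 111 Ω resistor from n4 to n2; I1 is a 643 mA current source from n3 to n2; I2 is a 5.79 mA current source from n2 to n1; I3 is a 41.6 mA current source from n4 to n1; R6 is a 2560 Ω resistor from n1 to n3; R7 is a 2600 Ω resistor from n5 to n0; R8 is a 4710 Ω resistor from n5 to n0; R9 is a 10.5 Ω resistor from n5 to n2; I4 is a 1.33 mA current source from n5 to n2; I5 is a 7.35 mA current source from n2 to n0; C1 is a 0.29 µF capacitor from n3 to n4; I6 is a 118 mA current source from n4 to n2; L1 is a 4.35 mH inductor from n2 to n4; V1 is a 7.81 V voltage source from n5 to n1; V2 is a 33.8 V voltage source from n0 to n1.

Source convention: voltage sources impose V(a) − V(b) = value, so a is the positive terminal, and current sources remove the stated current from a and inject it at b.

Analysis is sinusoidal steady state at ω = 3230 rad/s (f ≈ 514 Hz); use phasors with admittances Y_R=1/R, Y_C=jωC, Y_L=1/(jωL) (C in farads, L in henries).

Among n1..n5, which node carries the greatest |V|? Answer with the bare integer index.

3

MNA unknowns: 5 node voltages V₁..V_5 plus 2 source currents (V1, V2)
R1: Y=0.03802+0.000j on G[2,0]
R2: Y=0.009009+0.000j on G[1,3]
R3: Y=0.8333+0.000j on G[5,1]
R4: Y=0.0003663+0.000j on G[1,0]
R5: Y=0.009009+0.000j on G[4,2]
I1: z[3]−=0.643, z[2]+=0.643
I2: z[2]−=0.00579, z[1]+=0.00579
I3: z[4]−=0.0416, z[1]+=0.0416
R6: Y=0.0003906+0.000j on G[1,3]
R7: Y=0.0003846+0.000j on G[5,0]
R8: Y=0.0002123+0.000j on G[5,0]
R9: Y=0.09524+0.000j on G[5,2]
I4: z[5]−=0.00133, z[2]+=0.00133
I5: z[2]−=0.00735, z[0]+=0.00735
C1: Y=0.000+0.0009367j on G[3,4]
I6: z[4]−=0.118, z[2]+=0.118
L1: Y=0.000-0.07117j on G[2,4]
V1: row V5−V1=7.81, i_V1 at 5,1
V2: row V0−V1=33.8, i_V2 at 0,1
solve → V1=-33.80+0.000j, V2=-14.23-0.6159j, V3=-101.0+8.732j, V4=-13.40-3.120j, V5=-25.99+0.000j
aux → i_V1=-5.374-0.05866j, i_V2=-0.5617-0.02342j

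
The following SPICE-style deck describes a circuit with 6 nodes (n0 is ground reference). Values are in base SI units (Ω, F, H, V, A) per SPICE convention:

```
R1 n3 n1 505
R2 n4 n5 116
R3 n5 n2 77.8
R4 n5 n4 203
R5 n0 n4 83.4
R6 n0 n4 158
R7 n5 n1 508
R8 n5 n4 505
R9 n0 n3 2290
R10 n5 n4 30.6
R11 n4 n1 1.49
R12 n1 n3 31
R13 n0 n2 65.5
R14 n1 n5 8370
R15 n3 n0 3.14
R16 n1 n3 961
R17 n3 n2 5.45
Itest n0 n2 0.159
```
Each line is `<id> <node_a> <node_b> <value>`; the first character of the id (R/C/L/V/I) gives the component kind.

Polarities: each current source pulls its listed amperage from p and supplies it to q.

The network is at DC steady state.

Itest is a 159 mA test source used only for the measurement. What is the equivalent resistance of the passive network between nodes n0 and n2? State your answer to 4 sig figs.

Apply KCL at each of the 5 non-ground nodes and solve the resulting linear system.
Node n1: branches {R1, R7, R11, R12, R14, R16} → V_1 = 0.4166
Node n2: branches {R3, R13, R17, Itest} → V_2 = 1.150
Node n3: branches {R1, R9, R12, R15, R16, R17} → V_3 = 0.4196
Node n4: branches {R2, R4, R5, R6, R8, R10, R11} → V_4 = 0.4159
Node n5: branches {R2, R3, R4, R7, R8, R10, R14} → V_5 = 0.5653

R_eq = 7.230 Ω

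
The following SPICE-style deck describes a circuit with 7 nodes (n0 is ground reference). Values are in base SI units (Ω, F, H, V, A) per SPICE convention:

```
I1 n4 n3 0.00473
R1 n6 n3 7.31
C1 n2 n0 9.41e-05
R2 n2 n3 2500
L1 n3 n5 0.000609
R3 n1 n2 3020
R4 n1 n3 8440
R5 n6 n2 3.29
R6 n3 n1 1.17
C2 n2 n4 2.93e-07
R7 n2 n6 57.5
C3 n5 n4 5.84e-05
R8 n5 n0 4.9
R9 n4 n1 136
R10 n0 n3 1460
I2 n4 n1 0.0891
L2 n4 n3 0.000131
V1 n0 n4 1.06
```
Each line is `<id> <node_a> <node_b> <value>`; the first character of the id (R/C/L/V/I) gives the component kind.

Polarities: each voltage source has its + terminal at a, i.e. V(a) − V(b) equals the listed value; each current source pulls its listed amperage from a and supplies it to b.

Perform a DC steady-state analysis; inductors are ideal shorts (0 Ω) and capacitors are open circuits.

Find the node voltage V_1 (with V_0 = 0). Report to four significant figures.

Element admittances at DC:
  I1: injects 0.00473 A into n3 (from n4)
  Y(R1) = 0.1368 S between n6,n3
  Y(C1) = 0.000 S between n2,n0
  Y(R2) = 0.0004000 S between n2,n3
  L1: short n3↔n5 (DC inductor)
  Y(R3) = 0.0003311 S between n1,n2
  Y(R4) = 0.0001185 S between n1,n3
  Y(R5) = 0.3040 S between n6,n2
  Y(R6) = 0.8547 S between n3,n1
  Y(C2) = 0.000 S between n2,n4
  Y(R7) = 0.01739 S between n2,n6
  Y(C3) = 0.000 S between n5,n4
  Y(R8) = 0.2041 S between n5,n0
  Y(R9) = 0.007353 S between n4,n1
  Y(R10) = 0.0006849 S between n0,n3
  I2: injects 0.0891 A into n1 (from n4)
  L2: short n4↔n3 (DC inductor)
  V1: constraint V(n0)−V(n4) = 1.06
Assemble and solve the 9×9 MNA system:
  V(n1)=-0.9567  V(n2)=-1.060  V(n3)=-1.060  V(n4)=-1.060  V(n5)=-1.060  V(n6)=-1.060
  i(L1)=-0.2163  i(L2)=-0.3101  i(V1)=-0.2171

-0.9567 V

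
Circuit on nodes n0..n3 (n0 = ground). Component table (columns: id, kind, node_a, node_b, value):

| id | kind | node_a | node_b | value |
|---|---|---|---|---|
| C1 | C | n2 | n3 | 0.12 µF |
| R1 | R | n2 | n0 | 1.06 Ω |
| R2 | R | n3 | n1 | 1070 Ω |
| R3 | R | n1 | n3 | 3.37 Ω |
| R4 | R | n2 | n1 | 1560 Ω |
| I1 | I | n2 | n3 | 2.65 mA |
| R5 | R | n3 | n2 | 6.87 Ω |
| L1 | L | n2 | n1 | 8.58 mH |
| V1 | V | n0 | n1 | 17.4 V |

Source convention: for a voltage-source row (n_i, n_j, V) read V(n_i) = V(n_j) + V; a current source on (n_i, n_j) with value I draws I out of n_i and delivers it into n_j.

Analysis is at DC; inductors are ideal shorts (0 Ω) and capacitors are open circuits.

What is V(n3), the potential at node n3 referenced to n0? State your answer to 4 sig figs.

Apply KCL at each of the 3 non-ground nodes and solve the resulting linear system.
Node n1: branches {R2, R3, R4, L1, V1} → V_1 = -17.40
Node n2: branches {C1, R1, R4, I1, R5, L1} → V_2 = -17.40
Node n3: branches {C1, R2, R3, I1, R5} → V_3 = -17.39
Source currents: i(L1)=16.41, i(V1)=-16.42

-17.39 V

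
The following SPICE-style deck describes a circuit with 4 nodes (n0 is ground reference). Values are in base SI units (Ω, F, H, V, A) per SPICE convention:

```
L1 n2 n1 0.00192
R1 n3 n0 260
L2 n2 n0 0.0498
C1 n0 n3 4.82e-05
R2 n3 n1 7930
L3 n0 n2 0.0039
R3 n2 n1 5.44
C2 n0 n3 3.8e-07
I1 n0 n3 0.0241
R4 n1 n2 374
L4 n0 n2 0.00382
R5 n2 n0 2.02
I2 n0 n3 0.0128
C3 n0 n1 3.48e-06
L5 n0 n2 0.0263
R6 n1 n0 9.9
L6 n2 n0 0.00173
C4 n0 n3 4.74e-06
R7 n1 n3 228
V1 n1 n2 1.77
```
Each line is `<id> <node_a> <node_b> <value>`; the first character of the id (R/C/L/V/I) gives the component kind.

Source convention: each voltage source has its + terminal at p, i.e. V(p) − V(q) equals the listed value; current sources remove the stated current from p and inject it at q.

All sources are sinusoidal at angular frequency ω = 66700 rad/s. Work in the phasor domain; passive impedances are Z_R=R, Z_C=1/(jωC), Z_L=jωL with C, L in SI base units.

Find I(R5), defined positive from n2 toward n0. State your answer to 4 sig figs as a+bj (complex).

-0.2439-0.2515j A

MNA unknowns: 3 node voltages V₁..V_3 plus 1 source current (V1)
L1: Y=0.000-0.007809j on G[2,1]
R1: Y=0.003846+0.000j on G[3,0]
L2: Y=0.000-0.0003011j on G[2,0]
C1: Y=0.000+3.215j on G[0,3]
R2: Y=0.0001261+0.000j on G[3,1]
L3: Y=0.000-0.003844j on G[0,2]
R3: Y=0.1838+0.000j on G[2,1]
C2: Y=0.000+0.02535j on G[0,3]
I1: z[0]−=0.0241, z[3]+=0.0241
R4: Y=0.002674+0.000j on G[1,2]
L4: Y=0.000-0.003925j on G[0,2]
R5: Y=0.4950+0.000j on G[2,0]
I2: z[0]−=0.0128, z[3]+=0.0128
C3: Y=0.000+0.2321j on G[0,1]
L5: Y=0.000-0.0005701j on G[0,2]
R6: Y=0.1010+0.000j on G[1,0]
L6: Y=0.000-0.008666j on G[2,0]
C4: Y=0.000+0.3162j on G[0,3]
R7: Y=0.004386+0.000j on G[1,3]
V1: row V1−V2=1.77, i_V1 at 1,2
solve → V1=1.277-0.5080j, V2=-0.4927-0.5080j, V3=-0.0006163-0.01200j
aux → i_V1=-0.5828-0.2291j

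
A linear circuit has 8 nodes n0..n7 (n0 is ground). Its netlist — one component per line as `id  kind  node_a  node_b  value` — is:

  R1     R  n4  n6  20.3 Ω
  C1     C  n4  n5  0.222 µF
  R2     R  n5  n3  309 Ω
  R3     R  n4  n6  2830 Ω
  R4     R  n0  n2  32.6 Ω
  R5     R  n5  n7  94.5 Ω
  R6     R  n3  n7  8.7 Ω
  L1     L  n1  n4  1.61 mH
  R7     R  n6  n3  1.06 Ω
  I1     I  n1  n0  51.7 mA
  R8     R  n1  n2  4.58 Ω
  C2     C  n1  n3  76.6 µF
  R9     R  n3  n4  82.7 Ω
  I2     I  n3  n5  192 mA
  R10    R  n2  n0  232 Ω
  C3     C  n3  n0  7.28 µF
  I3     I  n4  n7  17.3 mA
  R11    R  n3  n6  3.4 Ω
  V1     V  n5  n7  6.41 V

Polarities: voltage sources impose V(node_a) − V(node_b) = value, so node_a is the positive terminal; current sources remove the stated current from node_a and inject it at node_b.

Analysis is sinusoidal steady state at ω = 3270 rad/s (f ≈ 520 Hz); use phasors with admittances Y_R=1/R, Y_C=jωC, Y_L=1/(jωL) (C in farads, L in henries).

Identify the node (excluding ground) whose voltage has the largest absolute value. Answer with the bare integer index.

Apply KCL at each of the 7 non-ground nodes and solve the resulting linear system.
Node n1: branches {L1, I1, R8, C2} → V_1 = -1.145+0.8334j
Node n2: branches {R4, R8, R10} → V_2 = -0.9873+0.7183j
Node n3: branches {R2, R6, R7, C2, R9, I2, C3, R11} → V_3 = -1.056+0.7209j
Node n4: branches {R1, C1, R3, L1, R9, I3} → V_4 = -1.159+0.7753j
Node n5: branches {C1, R2, R5, I2, V1} → V_5 = 6.949+0.6711j
Node n6: branches {R1, R3, R7, R11} → V_6 = -1.060+0.7230j
Node n7: branches {R5, R6, I3, V1} → V_7 = 0.5393+0.6711j
Source currents: i(V1)=0.09819-0.005725j

5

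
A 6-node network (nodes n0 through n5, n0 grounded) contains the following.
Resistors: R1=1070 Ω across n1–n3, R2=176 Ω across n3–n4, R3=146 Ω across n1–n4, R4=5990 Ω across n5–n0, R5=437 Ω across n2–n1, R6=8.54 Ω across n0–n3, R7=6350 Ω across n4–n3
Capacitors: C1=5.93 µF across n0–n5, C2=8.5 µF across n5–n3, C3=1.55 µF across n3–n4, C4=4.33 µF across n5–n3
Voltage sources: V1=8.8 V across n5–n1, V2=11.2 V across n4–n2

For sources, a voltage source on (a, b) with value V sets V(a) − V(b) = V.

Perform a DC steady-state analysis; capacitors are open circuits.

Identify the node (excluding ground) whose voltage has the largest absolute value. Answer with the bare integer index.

2

Apply KCL at each of the 5 non-ground nodes and solve the resulting linear system.
Node n1: branches {R1, R3, R5, V1} → V_1 = -2.466
Node n2: branches {R5, V2} → V_2 = -11.00
Node n3: branches {R1, R2, C2, C3, R6, C4, R7} → V_3 = -0.009030
Node n4: branches {R2, R3, C3, R7, V2} → V_4 = 0.2031
Node n5: branches {C1, C2, R4, C4, V1} → V_5 = 6.334
Source currents: i(V1)=-0.001057, i(V2)=-0.01952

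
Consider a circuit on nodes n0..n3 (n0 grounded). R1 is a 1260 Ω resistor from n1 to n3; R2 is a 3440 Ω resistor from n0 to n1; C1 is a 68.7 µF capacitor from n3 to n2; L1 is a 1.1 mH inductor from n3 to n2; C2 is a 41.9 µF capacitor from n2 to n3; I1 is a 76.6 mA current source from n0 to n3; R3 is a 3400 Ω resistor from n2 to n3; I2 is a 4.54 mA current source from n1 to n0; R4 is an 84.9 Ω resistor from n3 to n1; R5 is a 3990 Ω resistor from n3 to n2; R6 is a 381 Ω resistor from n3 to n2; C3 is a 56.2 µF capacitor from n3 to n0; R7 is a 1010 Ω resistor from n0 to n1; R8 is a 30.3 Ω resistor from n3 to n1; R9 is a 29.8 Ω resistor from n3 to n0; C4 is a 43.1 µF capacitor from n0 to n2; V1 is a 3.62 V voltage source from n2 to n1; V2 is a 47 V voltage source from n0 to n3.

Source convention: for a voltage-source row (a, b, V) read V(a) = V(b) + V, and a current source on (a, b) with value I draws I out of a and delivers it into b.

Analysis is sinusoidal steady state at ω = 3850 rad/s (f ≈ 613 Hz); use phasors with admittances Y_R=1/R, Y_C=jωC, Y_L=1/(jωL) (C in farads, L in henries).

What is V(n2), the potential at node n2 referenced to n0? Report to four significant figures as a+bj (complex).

-25.41+2.404j V

Element admittances at ω=3850 rad/s:
  Y(R1) = 0.0007937+0.000j S between n1,n3
  Y(R2) = 0.0002907+0.000j S between n0,n1
  Y(C1) = 0.000+0.2645j S between n3,n2
  Y(L1) = 0.000-0.2361j S between n3,n2
  Y(C2) = 0.000+0.1613j S between n2,n3
  I1: injects 0.0766 A into n3 (from n0)
  Y(R3) = 0.0002941+0.000j S between n2,n3
  I2: injects 0.00454 A into n0 (from n1)
  Y(R4) = 0.01178+0.000j S between n3,n1
  Y(R5) = 0.0002506+0.000j S between n3,n2
  Y(R6) = 0.002625+0.000j S between n3,n2
  Y(C3) = 0.000+0.2164j S between n3,n0
  Y(R7) = 0.0009901+0.000j S between n0,n1
  Y(R8) = 0.03300+0.000j S between n3,n1
  Y(R9) = 0.03356+0.000j S between n3,n0
  Y(C4) = 0.000+0.1659j S between n0,n2
  V1: constraint V(n2)−V(n1) = 3.62
  V2: constraint V(n0)−V(n3) = 47
Assemble and solve the 5×5 MNA system:
  V(n1)=-29.03+2.404j  V(n2)=-25.41+2.404j  V(n3)=-47.00+0.000j
  i(V1)=0.7865+0.1126j  i(V2)=-2.085-14.38j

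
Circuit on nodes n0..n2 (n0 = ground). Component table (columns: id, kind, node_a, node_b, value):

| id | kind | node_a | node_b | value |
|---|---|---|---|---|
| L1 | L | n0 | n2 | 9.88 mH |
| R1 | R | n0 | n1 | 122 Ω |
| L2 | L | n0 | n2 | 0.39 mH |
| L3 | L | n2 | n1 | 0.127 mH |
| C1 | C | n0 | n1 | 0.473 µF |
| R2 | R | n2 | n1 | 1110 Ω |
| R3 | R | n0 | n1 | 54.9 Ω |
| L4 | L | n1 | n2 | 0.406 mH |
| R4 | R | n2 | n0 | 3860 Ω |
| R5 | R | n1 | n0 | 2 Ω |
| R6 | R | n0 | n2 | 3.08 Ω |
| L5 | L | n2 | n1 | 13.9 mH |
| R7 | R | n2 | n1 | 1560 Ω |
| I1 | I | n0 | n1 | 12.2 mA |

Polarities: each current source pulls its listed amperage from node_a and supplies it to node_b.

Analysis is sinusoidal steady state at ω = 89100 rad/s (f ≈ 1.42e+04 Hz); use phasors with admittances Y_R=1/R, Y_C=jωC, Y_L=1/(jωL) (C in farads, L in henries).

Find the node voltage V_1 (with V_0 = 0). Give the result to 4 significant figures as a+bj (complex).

MNA unknowns: 2 node voltages V₁..V_2
L1: Y=0.000-0.001136j on G[0,2]
R1: Y=0.008197+0.000j on G[0,1]
L2: Y=0.000-0.02878j on G[0,2]
L3: Y=0.000-0.08837j on G[2,1]
C1: Y=0.000+0.04214j on G[0,1]
R2: Y=0.0009009+0.000j on G[2,1]
R3: Y=0.01821+0.000j on G[0,1]
L4: Y=0.000-0.02764j on G[1,2]
R4: Y=0.0002591+0.000j on G[2,0]
R5: Y=0.5000+0.000j on G[1,0]
R6: Y=0.3247+0.000j on G[0,2]
L5: Y=0.000-0.0008074j on G[2,1]
R7: Y=0.0006410+0.000j on G[2,1]
I1: z[0]−=0.0122, z[1]+=0.0122
solve → V1=0.02147+0.002219j, V2=0.003613-0.006047j

0.02147+0.002219j V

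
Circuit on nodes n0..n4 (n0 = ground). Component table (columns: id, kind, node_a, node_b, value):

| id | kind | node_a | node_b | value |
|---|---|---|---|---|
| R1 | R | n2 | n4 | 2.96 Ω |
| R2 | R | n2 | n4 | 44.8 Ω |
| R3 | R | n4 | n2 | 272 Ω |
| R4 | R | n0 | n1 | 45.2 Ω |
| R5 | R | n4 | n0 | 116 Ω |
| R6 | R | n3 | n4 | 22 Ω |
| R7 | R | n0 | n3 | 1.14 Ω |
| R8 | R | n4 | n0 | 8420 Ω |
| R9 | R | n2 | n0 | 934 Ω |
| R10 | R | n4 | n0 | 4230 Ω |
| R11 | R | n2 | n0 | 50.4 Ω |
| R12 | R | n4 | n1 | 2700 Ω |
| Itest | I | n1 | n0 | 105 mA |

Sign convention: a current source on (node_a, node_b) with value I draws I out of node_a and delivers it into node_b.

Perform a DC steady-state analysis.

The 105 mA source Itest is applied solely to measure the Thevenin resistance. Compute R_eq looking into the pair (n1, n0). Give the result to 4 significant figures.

MNA unknowns: 4 node voltages V₁..V_4
R1: Y=0.3378 on G[2,4]
R2: Y=0.02232 on G[2,4]
R3: Y=0.003676 on G[4,2]
R4: Y=0.02212 on G[0,1]
R5: Y=0.008621 on G[4,0]
R6: Y=0.04545 on G[3,4]
R7: Y=0.8772 on G[0,3]
R8: Y=0.0001188 on G[4,0]
R9: Y=0.001071 on G[2,0]
R10: Y=0.0002364 on G[4,0]
R11: Y=0.01984 on G[2,0]
R12: Y=0.0003704 on G[4,1]
Itest: z[1]−=0.105, z[0]+=0.105
solve → V1=-4.668, V2=-0.02260, V3=-0.001178, V4=-0.02390

R_eq = 44.46 Ω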